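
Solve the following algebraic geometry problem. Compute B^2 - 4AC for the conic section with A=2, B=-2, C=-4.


The discriminant of a conic Ax^2 + Bxy + Cy^2 + ... = 0 is B^2 - 4AC.
B^2 = (-2)^2 = 4
4AC = 4*2*(-4) = -32
Discriminant = 4 + 32 = 36

36


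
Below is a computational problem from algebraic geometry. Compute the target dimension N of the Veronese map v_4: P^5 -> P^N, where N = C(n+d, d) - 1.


The Veronese embedding v_d: P^n -> P^N maps each point to all
degree-d monomials in n+1 homogeneous coordinates.
N = C(n+d, d) - 1
N = C(5+4, 4) - 1
N = C(9, 4) - 1
C(9, 4) = 126
N = 126 - 1 = 125

125


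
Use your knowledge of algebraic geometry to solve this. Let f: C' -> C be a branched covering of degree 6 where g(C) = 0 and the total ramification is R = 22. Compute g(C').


Riemann-Hurwitz formula: 2g' - 2 = d(2g - 2) + R
Given: d = 6, g = 0, R = 22
2g' - 2 = 6*(2*0 - 2) + 22
2g' - 2 = 6*(-2) + 22
2g' - 2 = -12 + 22 = 10
2g' = 12
g' = 6

6


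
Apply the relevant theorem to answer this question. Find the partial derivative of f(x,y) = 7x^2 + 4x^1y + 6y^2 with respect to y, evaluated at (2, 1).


df/dy = 4*x^1 + 2*6*y^1
At (2,1): 4*2^1 + 2*6*1^1
= 8 + 12
= 20

20


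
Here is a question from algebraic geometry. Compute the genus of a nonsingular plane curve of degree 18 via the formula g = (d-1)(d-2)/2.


Using the genus formula for smooth plane curves:
g = (d-1)(d-2)/2
g = (18-1)(18-2)/2
g = 17*16/2
g = 272/2 = 136

136


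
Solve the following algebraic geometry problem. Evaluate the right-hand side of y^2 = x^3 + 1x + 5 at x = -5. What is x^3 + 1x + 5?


Compute x^3 + 1x + 5 at x = -5:
x^3 = (-5)^3 = -125
1*x = 1*(-5) = -5
Sum: -125 - 5 + 5 = -125

-125


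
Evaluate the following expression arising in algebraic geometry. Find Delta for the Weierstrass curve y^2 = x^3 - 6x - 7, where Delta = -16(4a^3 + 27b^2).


Compute each component:
4a^3 = 4*(-6)^3 = 4*(-216) = -864
27b^2 = 27*(-7)^2 = 27*49 = 1323
4a^3 + 27b^2 = -864 + 1323 = 459
Delta = -16*459 = -7344

-7344


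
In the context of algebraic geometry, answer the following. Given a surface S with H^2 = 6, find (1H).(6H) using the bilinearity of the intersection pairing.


Using bilinearity of the intersection pairing on a surface S:
(aH).(bH) = ab * (H.H)
We have H^2 = 6.
D.E = (1H).(6H) = 1*6*6
= 6*6
= 36

36


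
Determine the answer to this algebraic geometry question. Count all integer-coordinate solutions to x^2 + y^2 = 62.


Systematically check integer values of x where x^2 <= 62.
For each valid x, check if 62 - x^2 is a perfect square.
Total integer solutions found: 0

0


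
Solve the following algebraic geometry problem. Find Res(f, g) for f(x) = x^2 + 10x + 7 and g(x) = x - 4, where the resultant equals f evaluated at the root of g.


For Res(f, x - c), we evaluate f at x = c.
f(4) = 4^2 + 10*4 + 7
= 16 + 40 + 7
= 56 + 7 = 63
Res(f, g) = 63

63


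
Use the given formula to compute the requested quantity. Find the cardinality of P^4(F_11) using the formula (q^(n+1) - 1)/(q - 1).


P^4(F_11) has (q^(n+1) - 1)/(q - 1) points.
= 11^4 + 11^3 + 11^2 + 11^1 + 11^0
= 14641 + 1331 + 121 + 11 + 1
= 16105

16105


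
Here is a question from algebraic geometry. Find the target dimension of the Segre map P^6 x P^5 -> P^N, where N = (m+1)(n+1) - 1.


The Segre embedding maps P^m x P^n into P^N via
all products of coordinates from each factor.
N = (m+1)(n+1) - 1
N = (6+1)(5+1) - 1
N = 7*6 - 1
N = 42 - 1 = 41

41


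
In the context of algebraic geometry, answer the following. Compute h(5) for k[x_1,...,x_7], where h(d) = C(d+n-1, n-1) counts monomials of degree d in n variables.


The Hilbert function for the polynomial ring in 7 variables is:
h(d) = C(d+n-1, n-1)
h(5) = C(5+7-1, 7-1) = C(11, 6)
= 11! / (6! * 5!)
= 462

462


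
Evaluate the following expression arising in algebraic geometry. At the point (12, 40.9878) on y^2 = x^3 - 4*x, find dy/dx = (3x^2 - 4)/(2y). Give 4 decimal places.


Using implicit differentiation of y^2 = x^3 - 4*x:
2y * dy/dx = 3x^2 - 4
dy/dx = (3x^2 - 4)/(2y)
Numerator: 3*12^2 - 4 = 428
Denominator: 2*40.9878 = 81.9756
dy/dx = 428/81.9756 = 5.2211

5.2211


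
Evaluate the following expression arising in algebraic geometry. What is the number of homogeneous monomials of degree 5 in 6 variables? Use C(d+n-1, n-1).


The number of degree-5 monomials in 6 variables is C(d+n-1, n-1).
= C(5+6-1, 6-1) = C(10, 5)
= 252

252


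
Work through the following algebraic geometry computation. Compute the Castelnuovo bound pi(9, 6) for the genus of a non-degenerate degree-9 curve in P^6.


Castelnuovo's bound: write d - 1 = m(r-1) + epsilon with 0 <= epsilon < r-1.
d - 1 = 9 - 1 = 8
r - 1 = 6 - 1 = 5
8 = 1*5 + 3, so m = 1, epsilon = 3
pi(d, r) = m(m-1)(r-1)/2 + m*epsilon
= 1*0*5/2 + 1*3
= 0/2 + 3
= 0 + 3 = 3

3


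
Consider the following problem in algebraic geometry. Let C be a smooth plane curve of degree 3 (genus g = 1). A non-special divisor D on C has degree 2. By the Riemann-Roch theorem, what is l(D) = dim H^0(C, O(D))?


First, compute the genus of a smooth plane curve of degree 3:
g = (d-1)(d-2)/2 = (3-1)(3-2)/2 = 1
For a non-special divisor D (i.e., h^1(D) = 0), Riemann-Roch gives:
l(D) = deg(D) - g + 1
Since deg(D) = 2 >= 2g - 1 = 1, D is non-special.
l(D) = 2 - 1 + 1 = 2

2


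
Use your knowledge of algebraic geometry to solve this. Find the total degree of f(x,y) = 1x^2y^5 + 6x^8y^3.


Examine each term for its total degree (sum of exponents).
  Term '1x^2y^5' has total degree 2+5 = 7.
  Term '6x^8y^3' has total degree 8+3 = 11.
The maximum total degree among all terms is 11.

11


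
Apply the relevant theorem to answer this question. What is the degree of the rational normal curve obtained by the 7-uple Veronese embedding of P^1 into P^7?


The rational normal curve in P^7 is the image of P^1 under the 7-uple Veronese.
A general hyperplane in P^7 pulls back to a degree-7 form on P^1, which has 7 zeros,
so the curve meets a general hyperplane in 7 points. Degree = 7.

7


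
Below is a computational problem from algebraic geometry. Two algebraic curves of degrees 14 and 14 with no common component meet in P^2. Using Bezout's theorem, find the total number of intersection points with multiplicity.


Bezout's theorem states the intersection count equals the product of degrees.
Intersection count = 14 * 14 = 196

196


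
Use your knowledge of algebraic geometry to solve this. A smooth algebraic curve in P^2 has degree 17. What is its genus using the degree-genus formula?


Using the genus formula for smooth plane curves:
g = (d-1)(d-2)/2
g = (17-1)(17-2)/2
g = 16*15/2
g = 240/2 = 120

120


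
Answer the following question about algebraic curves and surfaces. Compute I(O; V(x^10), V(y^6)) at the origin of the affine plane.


The intersection multiplicity of V(x^a) and V(y^b) at the origin is:
I(O; V(x^10), V(y^6)) = dim_k(k[x,y]/(x^10, y^6))
A basis for k[x,y]/(x^10, y^6) is the set of monomials x^i * y^j
where 0 <= i < 10 and 0 <= j < 6.
The number of such monomials is 10 * 6 = 60

60


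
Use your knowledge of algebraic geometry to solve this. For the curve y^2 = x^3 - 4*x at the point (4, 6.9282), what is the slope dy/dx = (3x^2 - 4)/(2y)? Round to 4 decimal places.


Using implicit differentiation of y^2 = x^3 - 4*x:
2y * dy/dx = 3x^2 - 4
dy/dx = (3x^2 - 4)/(2y)
Numerator: 3*4^2 - 4 = 44
Denominator: 2*6.9282 = 13.8564
dy/dx = 44/13.8564 = 3.1754

3.1754


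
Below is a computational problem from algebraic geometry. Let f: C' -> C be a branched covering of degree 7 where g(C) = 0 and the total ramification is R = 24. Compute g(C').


Riemann-Hurwitz formula: 2g' - 2 = d(2g - 2) + R
Given: d = 7, g = 0, R = 24
2g' - 2 = 7*(2*0 - 2) + 24
2g' - 2 = 7*(-2) + 24
2g' - 2 = -14 + 24 = 10
2g' = 12
g' = 6

6


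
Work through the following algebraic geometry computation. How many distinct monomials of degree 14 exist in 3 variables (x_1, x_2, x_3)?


The number of degree-14 monomials in 3 variables is C(d+n-1, n-1).
= C(14+3-1, 3-1) = C(16, 2)
= 120

120


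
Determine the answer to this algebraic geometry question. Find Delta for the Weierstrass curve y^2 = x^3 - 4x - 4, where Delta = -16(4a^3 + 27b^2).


Compute each component:
4a^3 = 4*(-4)^3 = 4*(-64) = -256
27b^2 = 27*(-4)^2 = 27*16 = 432
4a^3 + 27b^2 = -256 + 432 = 176
Delta = -16*176 = -2816

-2816


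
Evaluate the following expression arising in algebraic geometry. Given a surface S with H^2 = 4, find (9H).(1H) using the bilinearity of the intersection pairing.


Using bilinearity of the intersection pairing on a surface S:
(aH).(bH) = ab * (H.H)
We have H^2 = 4.
D.E = (9H).(1H) = 9*1*4
= 9*4
= 36

36


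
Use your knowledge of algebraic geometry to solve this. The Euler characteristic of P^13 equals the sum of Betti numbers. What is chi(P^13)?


The complex projective space P^13 has one cell in each even real dimension 0, 2, ..., 26.
The cohomology groups are H^{2k}(P^13) = Z for k = 0,...,13, and 0 otherwise.
Euler characteristic = sum of Betti numbers = 1 per even-dimensional cohomology group.
chi(P^13) = 13 + 1 = 14

14


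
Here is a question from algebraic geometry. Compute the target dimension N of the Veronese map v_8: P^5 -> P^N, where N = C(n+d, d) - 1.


The Veronese embedding v_d: P^n -> P^N maps each point to all
degree-d monomials in n+1 homogeneous coordinates.
N = C(n+d, d) - 1
N = C(5+8, 8) - 1
N = C(13, 8) - 1
C(13, 8) = 1287
N = 1287 - 1 = 1286

1286


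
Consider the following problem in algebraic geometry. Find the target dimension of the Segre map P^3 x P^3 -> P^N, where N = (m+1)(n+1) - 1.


The Segre embedding maps P^m x P^n into P^N via
all products of coordinates from each factor.
N = (m+1)(n+1) - 1
N = (3+1)(3+1) - 1
N = 4*4 - 1
N = 16 - 1 = 15

15


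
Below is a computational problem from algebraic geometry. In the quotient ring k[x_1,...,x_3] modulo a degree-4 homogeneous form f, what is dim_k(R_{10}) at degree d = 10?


For R = k[x_1,...,x_n]/(f) with f homogeneous of degree e:
The Hilbert series is (1 - t^e)/(1 - t)^n.
So h(d) = C(d+n-1, n-1) - C(d-e+n-1, n-1) for d >= e.
With n=3, e=4, d=10:
C(10+3-1, 3-1) = C(12, 2) = 66
C(10-4+3-1, 3-1) = C(8, 2) = 28
h(10) = 66 - 28 = 38

38


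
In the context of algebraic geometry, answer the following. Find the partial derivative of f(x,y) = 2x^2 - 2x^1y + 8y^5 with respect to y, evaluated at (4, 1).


df/dy = (-2)*x^1 + 5*8*y^4
At (4,1): (-2)*4^1 + 5*8*1^4
= -8 + 40
= 32

32


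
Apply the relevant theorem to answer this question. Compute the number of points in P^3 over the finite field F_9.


P^3(F_9) has (q^(n+1) - 1)/(q - 1) points.
= 9^3 + 9^2 + 9^1 + 9^0
= 729 + 81 + 9 + 1
= 820

820


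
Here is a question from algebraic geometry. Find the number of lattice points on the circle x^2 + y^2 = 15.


Systematically check integer values of x where x^2 <= 15.
For each valid x, check if 15 - x^2 is a perfect square.
Total integer solutions found: 0

0


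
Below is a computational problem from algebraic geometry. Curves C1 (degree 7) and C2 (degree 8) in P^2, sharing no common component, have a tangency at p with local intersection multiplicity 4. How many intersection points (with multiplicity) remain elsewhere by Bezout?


By Bezout's theorem, the total intersection number is d1 * d2.
Total = 7 * 8 = 56
Intersection multiplicity at p = 4
Remaining intersections = 56 - 4 = 52

52


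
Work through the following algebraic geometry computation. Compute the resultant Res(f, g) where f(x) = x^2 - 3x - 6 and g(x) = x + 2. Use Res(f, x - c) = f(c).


For Res(f, x - c), we evaluate f at x = c.
f(-2) = (-2)^2 - 3*(-2) - 6
= 4 + 6 - 6
= 10 - 6 = 4
Res(f, g) = 4

4


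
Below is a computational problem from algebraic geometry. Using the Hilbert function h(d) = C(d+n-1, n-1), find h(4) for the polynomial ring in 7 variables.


The Hilbert function for the polynomial ring in 7 variables is:
h(d) = C(d+n-1, n-1)
h(4) = C(4+7-1, 7-1) = C(10, 6)
= 10! / (6! * 4!)
= 210

210


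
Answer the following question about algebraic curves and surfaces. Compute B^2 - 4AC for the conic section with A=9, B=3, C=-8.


The discriminant of a conic Ax^2 + Bxy + Cy^2 + ... = 0 is B^2 - 4AC.
B^2 = 3^2 = 9
4AC = 4*9*(-8) = -288
Discriminant = 9 + 288 = 297

297


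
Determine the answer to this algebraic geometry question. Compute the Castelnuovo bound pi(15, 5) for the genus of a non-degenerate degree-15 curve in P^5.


Castelnuovo's bound: write d - 1 = m(r-1) + epsilon with 0 <= epsilon < r-1.
d - 1 = 15 - 1 = 14
r - 1 = 5 - 1 = 4
14 = 3*4 + 2, so m = 3, epsilon = 2
pi(d, r) = m(m-1)(r-1)/2 + m*epsilon
= 3*2*4/2 + 3*2
= 24/2 + 6
= 12 + 6 = 18

18


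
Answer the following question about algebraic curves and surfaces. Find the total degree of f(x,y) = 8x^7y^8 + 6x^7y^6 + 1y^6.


Examine each term for its total degree (sum of exponents).
  Term '8x^7y^8' has total degree 7+8 = 15.
  Term '6x^7y^6' has total degree 7+6 = 13.
  Term '1y^6' has total degree 0+6 = 6.
The maximum total degree among all terms is 15.

15


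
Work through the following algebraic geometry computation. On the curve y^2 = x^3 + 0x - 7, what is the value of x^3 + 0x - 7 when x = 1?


Compute x^3 + 0x - 7 at x = 1:
x^3 = 1^3 = 1
0*x = 0*1 = 0
Sum: 1 + 0 - 7 = -6

-6


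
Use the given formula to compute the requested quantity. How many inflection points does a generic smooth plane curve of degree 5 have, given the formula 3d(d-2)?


For a general smooth plane curve C of degree d, the inflection points are
the intersection of C with its Hessian curve, which has degree 3(d-2).
By Bezout, the total intersection number is d * 3(d-2) = 5 * 9 = 45.
For a general curve every flex is ordinary, so each contributes
multiplicity 1 to C·Hess(C), and the number of distinct inflection
points is 3d(d-2).
Inflection points = 3*5*(5-2) = 3*5*3 = 45

45


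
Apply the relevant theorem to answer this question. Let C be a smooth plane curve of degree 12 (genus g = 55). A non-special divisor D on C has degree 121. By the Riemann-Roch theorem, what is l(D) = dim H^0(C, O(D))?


First, compute the genus of a smooth plane curve of degree 12:
g = (d-1)(d-2)/2 = (12-1)(12-2)/2 = 55
For a non-special divisor D (i.e., h^1(D) = 0), Riemann-Roch gives:
l(D) = deg(D) - g + 1
Since deg(D) = 121 >= 2g - 1 = 109, D is non-special.
l(D) = 121 - 55 + 1 = 67

67


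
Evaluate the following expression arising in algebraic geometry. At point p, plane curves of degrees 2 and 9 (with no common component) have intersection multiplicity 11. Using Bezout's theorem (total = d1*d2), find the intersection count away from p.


By Bezout's theorem, the total intersection number is d1 * d2.
Total = 2 * 9 = 18
Intersection multiplicity at p = 11
Remaining intersections = 18 - 11 = 7

7


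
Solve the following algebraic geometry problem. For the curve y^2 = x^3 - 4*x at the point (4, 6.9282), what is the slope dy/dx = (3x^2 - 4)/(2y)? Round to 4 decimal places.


Using implicit differentiation of y^2 = x^3 - 4*x:
2y * dy/dx = 3x^2 - 4
dy/dx = (3x^2 - 4)/(2y)
Numerator: 3*4^2 - 4 = 44
Denominator: 2*6.9282 = 13.8564
dy/dx = 44/13.8564 = 3.1754

3.1754


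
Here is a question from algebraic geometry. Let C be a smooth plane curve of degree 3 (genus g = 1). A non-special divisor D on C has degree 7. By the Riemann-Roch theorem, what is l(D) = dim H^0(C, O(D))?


First, compute the genus of a smooth plane curve of degree 3:
g = (d-1)(d-2)/2 = (3-1)(3-2)/2 = 1
For a non-special divisor D (i.e., h^1(D) = 0), Riemann-Roch gives:
l(D) = deg(D) - g + 1
Since deg(D) = 7 >= 2g - 1 = 1, D is non-special.
l(D) = 7 - 1 + 1 = 7

7


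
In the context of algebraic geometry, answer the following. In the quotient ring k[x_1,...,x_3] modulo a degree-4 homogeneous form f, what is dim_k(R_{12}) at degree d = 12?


For R = k[x_1,...,x_n]/(f) with f homogeneous of degree e:
The Hilbert series is (1 - t^e)/(1 - t)^n.
So h(d) = C(d+n-1, n-1) - C(d-e+n-1, n-1) for d >= e.
With n=3, e=4, d=12:
C(12+3-1, 3-1) = C(14, 2) = 91
C(12-4+3-1, 3-1) = C(10, 2) = 45
h(12) = 91 - 45 = 46

46


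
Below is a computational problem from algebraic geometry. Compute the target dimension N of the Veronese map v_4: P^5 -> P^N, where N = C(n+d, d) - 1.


The Veronese embedding v_d: P^n -> P^N maps each point to all
degree-d monomials in n+1 homogeneous coordinates.
N = C(n+d, d) - 1
N = C(5+4, 4) - 1
N = C(9, 4) - 1
C(9, 4) = 126
N = 126 - 1 = 125

125


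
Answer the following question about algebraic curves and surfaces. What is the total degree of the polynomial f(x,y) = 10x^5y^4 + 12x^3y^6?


Examine each term for its total degree (sum of exponents).
  Term '10x^5y^4' has total degree 5+4 = 9.
  Term '12x^3y^6' has total degree 3+6 = 9.
The maximum total degree among all terms is 9.

9


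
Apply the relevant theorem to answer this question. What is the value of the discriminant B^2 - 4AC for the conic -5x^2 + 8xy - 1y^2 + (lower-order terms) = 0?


The discriminant of a conic Ax^2 + Bxy + Cy^2 + ... = 0 is B^2 - 4AC.
B^2 = 8^2 = 64
4AC = 4*(-5)*(-1) = 20
Discriminant = 64 - 20 = 44

44


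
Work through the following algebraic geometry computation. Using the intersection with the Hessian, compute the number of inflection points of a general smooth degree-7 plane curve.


For a general smooth plane curve C of degree d, the inflection points are
the intersection of C with its Hessian curve, which has degree 3(d-2).
By Bezout, the total intersection number is d * 3(d-2) = 7 * 15 = 105.
For a general curve every flex is ordinary, so each contributes
multiplicity 1 to C·Hess(C), and the number of distinct inflection
points is 3d(d-2).
Inflection points = 3*7*(7-2) = 3*7*5 = 105

105


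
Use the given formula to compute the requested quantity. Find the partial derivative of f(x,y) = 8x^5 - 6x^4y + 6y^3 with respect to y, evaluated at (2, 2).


df/dy = (-6)*x^4 + 3*6*y^2
At (2,2): (-6)*2^4 + 3*6*2^2
= -96 + 72
= -24

-24


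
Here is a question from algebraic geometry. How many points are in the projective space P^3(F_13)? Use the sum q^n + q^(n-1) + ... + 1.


P^3(F_13) has (q^(n+1) - 1)/(q - 1) points.
= 13^3 + 13^2 + 13^1 + 13^0
= 2197 + 169 + 13 + 1
= 2380

2380


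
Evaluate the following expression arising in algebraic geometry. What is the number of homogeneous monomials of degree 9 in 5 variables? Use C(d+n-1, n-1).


The number of degree-9 monomials in 5 variables is C(d+n-1, n-1).
= C(9+5-1, 5-1) = C(13, 4)
= 715

715


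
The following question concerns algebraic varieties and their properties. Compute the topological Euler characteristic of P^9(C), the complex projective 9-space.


The complex projective space P^9 has one cell in each even real dimension 0, 2, ..., 18.
The cohomology groups are H^{2k}(P^9) = Z for k = 0,...,9, and 0 otherwise.
Euler characteristic = sum of Betti numbers = 1 per even-dimensional cohomology group.
chi(P^9) = 9 + 1 = 10

10


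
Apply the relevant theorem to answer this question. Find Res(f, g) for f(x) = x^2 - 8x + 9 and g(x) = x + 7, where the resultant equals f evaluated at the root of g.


For Res(f, x - c), we evaluate f at x = c.
f(-7) = (-7)^2 - 8*(-7) + 9
= 49 + 56 + 9
= 105 + 9 = 114
Res(f, g) = 114

114


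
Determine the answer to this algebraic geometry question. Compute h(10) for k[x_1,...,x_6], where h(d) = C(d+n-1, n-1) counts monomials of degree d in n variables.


The Hilbert function for the polynomial ring in 6 variables is:
h(d) = C(d+n-1, n-1)
h(10) = C(10+6-1, 6-1) = C(15, 5)
= 15! / (5! * 10!)
= 3003

3003


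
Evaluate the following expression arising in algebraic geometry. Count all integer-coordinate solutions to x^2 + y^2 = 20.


Systematically check integer values of x where x^2 <= 20.
For each valid x, check if 20 - x^2 is a perfect square.
x=2: 20 - 4 = 16, sqrt = 4 (valid)
x=4: 20 - 16 = 4, sqrt = 2 (valid)
Total integer solutions found: 8

8


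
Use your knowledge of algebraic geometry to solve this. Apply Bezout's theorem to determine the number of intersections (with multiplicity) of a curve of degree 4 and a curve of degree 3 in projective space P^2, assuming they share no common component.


Bezout's theorem states the intersection count equals the product of degrees.
Intersection count = 4 * 3 = 12

12


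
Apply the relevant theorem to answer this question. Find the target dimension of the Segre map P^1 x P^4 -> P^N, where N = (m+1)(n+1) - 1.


The Segre embedding maps P^m x P^n into P^N via
all products of coordinates from each factor.
N = (m+1)(n+1) - 1
N = (1+1)(4+1) - 1
N = 2*5 - 1
N = 10 - 1 = 9

9


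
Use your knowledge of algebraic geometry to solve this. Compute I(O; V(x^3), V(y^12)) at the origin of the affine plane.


The intersection multiplicity of V(x^a) and V(y^b) at the origin is:
I(O; V(x^3), V(y^12)) = dim_k(k[x,y]/(x^3, y^12))
A basis for k[x,y]/(x^3, y^12) is the set of monomials x^i * y^j
where 0 <= i < 3 and 0 <= j < 12.
The number of such monomials is 3 * 12 = 36

36


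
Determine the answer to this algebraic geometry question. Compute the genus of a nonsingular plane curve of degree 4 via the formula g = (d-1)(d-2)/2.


Using the genus formula for smooth plane curves:
g = (d-1)(d-2)/2
g = (4-1)(4-2)/2
g = 3*2/2
g = 6/2 = 3

3


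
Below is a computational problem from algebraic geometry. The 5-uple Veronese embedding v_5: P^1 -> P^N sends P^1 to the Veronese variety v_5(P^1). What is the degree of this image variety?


The Veronese variety v_5(P^1) has degree d^r.
d^r = 5^1 = 5

5


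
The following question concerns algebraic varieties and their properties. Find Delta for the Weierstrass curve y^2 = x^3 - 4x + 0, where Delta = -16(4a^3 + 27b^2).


Compute each component:
4a^3 = 4*(-4)^3 = 4*(-64) = -256
27b^2 = 27*0^2 = 27*0 = 0
4a^3 + 27b^2 = -256 + 0 = -256
Delta = -16*(-256) = 4096

4096


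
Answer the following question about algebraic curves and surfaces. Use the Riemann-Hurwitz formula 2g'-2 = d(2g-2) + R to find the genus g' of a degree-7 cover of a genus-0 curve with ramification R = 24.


Riemann-Hurwitz formula: 2g' - 2 = d(2g - 2) + R
Given: d = 7, g = 0, R = 24
2g' - 2 = 7*(2*0 - 2) + 24
2g' - 2 = 7*(-2) + 24
2g' - 2 = -14 + 24 = 10
2g' = 12
g' = 6

6


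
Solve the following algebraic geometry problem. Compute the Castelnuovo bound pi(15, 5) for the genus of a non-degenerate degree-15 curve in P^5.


Castelnuovo's bound: write d - 1 = m(r-1) + epsilon with 0 <= epsilon < r-1.
d - 1 = 15 - 1 = 14
r - 1 = 5 - 1 = 4
14 = 3*4 + 2, so m = 3, epsilon = 2
pi(d, r) = m(m-1)(r-1)/2 + m*epsilon
= 3*2*4/2 + 3*2
= 24/2 + 6
= 12 + 6 = 18

18


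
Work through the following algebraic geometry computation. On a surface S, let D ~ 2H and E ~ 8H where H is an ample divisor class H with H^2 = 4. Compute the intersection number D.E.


Using bilinearity of the intersection pairing on a surface S:
(aH).(bH) = ab * (H.H)
We have H^2 = 4.
D.E = (2H).(8H) = 2*8*4
= 16*4
= 64

64


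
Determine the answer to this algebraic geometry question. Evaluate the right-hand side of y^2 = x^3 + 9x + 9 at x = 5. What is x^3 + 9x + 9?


Compute x^3 + 9x + 9 at x = 5:
x^3 = 5^3 = 125
9*x = 9*5 = 45
Sum: 125 + 45 + 9 = 179

179


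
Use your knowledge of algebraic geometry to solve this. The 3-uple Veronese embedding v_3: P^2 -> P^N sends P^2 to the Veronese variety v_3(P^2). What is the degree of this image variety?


The Veronese variety v_3(P^2) has degree d^r.
d^r = 3^2 = 9

9


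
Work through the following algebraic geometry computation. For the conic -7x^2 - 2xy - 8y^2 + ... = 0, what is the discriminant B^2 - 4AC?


The discriminant of a conic Ax^2 + Bxy + Cy^2 + ... = 0 is B^2 - 4AC.
B^2 = (-2)^2 = 4
4AC = 4*(-7)*(-8) = 224
Discriminant = 4 - 224 = -220

-220


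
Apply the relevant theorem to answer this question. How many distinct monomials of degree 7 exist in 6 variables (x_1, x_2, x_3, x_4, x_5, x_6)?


The number of degree-7 monomials in 6 variables is C(d+n-1, n-1).
= C(7+6-1, 6-1) = C(12, 5)
= 792

792


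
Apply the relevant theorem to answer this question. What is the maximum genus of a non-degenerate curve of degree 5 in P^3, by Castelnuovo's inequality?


Castelnuovo's bound: write d - 1 = m(r-1) + epsilon with 0 <= epsilon < r-1.
d - 1 = 5 - 1 = 4
r - 1 = 3 - 1 = 2
4 = 2*2 + 0, so m = 2, epsilon = 0
pi(d, r) = m(m-1)(r-1)/2 + m*epsilon
= 2*1*2/2 + 2*0
= 4/2 + 0
= 2 + 0 = 2

2


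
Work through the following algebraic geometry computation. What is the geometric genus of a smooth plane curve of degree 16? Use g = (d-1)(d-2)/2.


Using the genus formula for smooth plane curves:
g = (d-1)(d-2)/2
g = (16-1)(16-2)/2
g = 15*14/2
g = 210/2 = 105

105


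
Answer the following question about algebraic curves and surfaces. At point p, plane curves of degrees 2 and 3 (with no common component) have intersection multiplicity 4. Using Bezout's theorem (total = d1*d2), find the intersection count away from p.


By Bezout's theorem, the total intersection number is d1 * d2.
Total = 2 * 3 = 6
Intersection multiplicity at p = 4
Remaining intersections = 6 - 4 = 2

2


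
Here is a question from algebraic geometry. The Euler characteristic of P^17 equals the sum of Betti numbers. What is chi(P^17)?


The complex projective space P^17 has one cell in each even real dimension 0, 2, ..., 34.
The cohomology groups are H^{2k}(P^17) = Z for k = 0,...,17, and 0 otherwise.
Euler characteristic = sum of Betti numbers = 1 per even-dimensional cohomology group.
chi(P^17) = 17 + 1 = 18

18


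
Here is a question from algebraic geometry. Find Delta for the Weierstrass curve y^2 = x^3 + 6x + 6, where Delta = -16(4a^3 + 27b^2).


Compute each component:
4a^3 = 4*6^3 = 4*216 = 864
27b^2 = 27*6^2 = 27*36 = 972
4a^3 + 27b^2 = 864 + 972 = 1836
Delta = -16*1836 = -29376

-29376


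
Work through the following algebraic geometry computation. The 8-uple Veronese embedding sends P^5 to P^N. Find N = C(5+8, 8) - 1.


The Veronese embedding v_d: P^n -> P^N maps each point to all
degree-d monomials in n+1 homogeneous coordinates.
N = C(n+d, d) - 1
N = C(5+8, 8) - 1
N = C(13, 8) - 1
C(13, 8) = 1287
N = 1287 - 1 = 1286

1286


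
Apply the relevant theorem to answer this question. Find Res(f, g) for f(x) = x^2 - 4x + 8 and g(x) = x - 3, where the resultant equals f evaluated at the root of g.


For Res(f, x - c), we evaluate f at x = c.
f(3) = 3^2 - 4*3 + 8
= 9 - 12 + 8
= -3 + 8 = 5
Res(f, g) = 5

5


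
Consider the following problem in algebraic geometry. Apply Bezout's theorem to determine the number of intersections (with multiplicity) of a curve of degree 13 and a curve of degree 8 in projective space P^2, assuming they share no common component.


Bezout's theorem states the intersection count equals the product of degrees.
Intersection count = 13 * 8 = 104

104


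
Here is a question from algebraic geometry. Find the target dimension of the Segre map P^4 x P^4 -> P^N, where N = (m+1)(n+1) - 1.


The Segre embedding maps P^m x P^n into P^N via
all products of coordinates from each factor.
N = (m+1)(n+1) - 1
N = (4+1)(4+1) - 1
N = 5*5 - 1
N = 25 - 1 = 24

24


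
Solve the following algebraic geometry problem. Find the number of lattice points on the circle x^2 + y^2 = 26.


Systematically check integer values of x where x^2 <= 26.
For each valid x, check if 26 - x^2 is a perfect square.
x=1: 26 - 1 = 25, sqrt = 5 (valid)
x=5: 26 - 25 = 1, sqrt = 1 (valid)
Total integer solutions found: 8

8


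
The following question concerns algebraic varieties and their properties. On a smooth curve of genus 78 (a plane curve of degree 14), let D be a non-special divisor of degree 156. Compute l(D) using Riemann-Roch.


First, compute the genus of a smooth plane curve of degree 14:
g = (d-1)(d-2)/2 = (14-1)(14-2)/2 = 78
For a non-special divisor D (i.e., h^1(D) = 0), Riemann-Roch gives:
l(D) = deg(D) - g + 1
Since deg(D) = 156 >= 2g - 1 = 155, D is non-special.
l(D) = 156 - 78 + 1 = 79

79


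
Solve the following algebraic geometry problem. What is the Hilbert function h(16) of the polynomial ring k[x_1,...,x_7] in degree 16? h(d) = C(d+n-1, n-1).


The Hilbert function for the polynomial ring in 7 variables is:
h(d) = C(d+n-1, n-1)
h(16) = C(16+7-1, 7-1) = C(22, 6)
= 22! / (6! * 16!)
= 74613

74613


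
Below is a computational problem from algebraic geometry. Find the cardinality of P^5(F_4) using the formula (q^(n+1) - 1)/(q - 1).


P^5(F_4) has (q^(n+1) - 1)/(q - 1) points.
= 4^5 + 4^4 + 4^3 + 4^2 + 4^1 + 4^0
= 1024 + 256 + 64 + 16 + 4 + 1
= 1365

1365


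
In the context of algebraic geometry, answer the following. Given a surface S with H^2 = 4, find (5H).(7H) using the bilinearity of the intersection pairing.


Using bilinearity of the intersection pairing on a surface S:
(aH).(bH) = ab * (H.H)
We have H^2 = 4.
D.E = (5H).(7H) = 5*7*4
= 35*4
= 140

140


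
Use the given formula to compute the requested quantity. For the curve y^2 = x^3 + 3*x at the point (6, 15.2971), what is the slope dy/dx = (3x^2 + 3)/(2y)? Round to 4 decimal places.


Using implicit differentiation of y^2 = x^3 + 3*x:
2y * dy/dx = 3x^2 + 3
dy/dx = (3x^2 + 3)/(2y)
Numerator: 3*6^2 + 3 = 111
Denominator: 2*15.2971 = 30.5942
dy/dx = 111/30.5942 = 3.6281

3.6281


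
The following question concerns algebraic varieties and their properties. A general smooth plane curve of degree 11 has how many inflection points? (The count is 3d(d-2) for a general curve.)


For a general smooth plane curve C of degree d, the inflection points are
the intersection of C with its Hessian curve, which has degree 3(d-2).
By Bezout, the total intersection number is d * 3(d-2) = 11 * 27 = 297.
For a general curve every flex is ordinary, so each contributes
multiplicity 1 to C·Hess(C), and the number of distinct inflection
points is 3d(d-2).
Inflection points = 3*11*(11-2) = 3*11*9 = 297

297


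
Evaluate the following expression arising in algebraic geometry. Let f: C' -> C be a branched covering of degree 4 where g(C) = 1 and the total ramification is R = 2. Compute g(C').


Riemann-Hurwitz formula: 2g' - 2 = d(2g - 2) + R
Given: d = 4, g = 1, R = 2
2g' - 2 = 4*(2*1 - 2) + 2
2g' - 2 = 4*0 + 2
2g' - 2 = 0 + 2 = 2
2g' = 4
g' = 2

2


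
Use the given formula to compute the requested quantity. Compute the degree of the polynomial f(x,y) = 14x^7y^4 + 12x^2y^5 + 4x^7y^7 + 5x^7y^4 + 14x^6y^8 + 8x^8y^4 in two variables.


Examine each term for its total degree (sum of exponents).
  Term '14x^7y^4' has total degree 7+4 = 11.
  Term '12x^2y^5' has total degree 2+5 = 7.
  Term '4x^7y^7' has total degree 7+7 = 14.
  Term '5x^7y^4' has total degree 7+4 = 11.
  Term '14x^6y^8' has total degree 6+8 = 14.
  Term '8x^8y^4' has total degree 8+4 = 12.
The maximum total degree among all terms is 14.

14


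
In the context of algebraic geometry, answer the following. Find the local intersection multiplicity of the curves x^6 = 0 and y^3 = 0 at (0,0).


The intersection multiplicity of V(x^a) and V(y^b) at the origin is:
I(O; V(x^6), V(y^3)) = dim_k(k[x,y]/(x^6, y^3))
A basis for k[x,y]/(x^6, y^3) is the set of monomials x^i * y^j
where 0 <= i < 6 and 0 <= j < 3.
The number of such monomials is 6 * 3 = 18

18


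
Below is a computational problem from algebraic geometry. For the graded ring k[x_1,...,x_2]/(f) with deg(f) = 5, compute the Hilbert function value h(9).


For R = k[x_1,...,x_n]/(f) with f homogeneous of degree e:
The Hilbert series is (1 - t^e)/(1 - t)^n.
So h(d) = C(d+n-1, n-1) - C(d-e+n-1, n-1) for d >= e.
With n=2, e=5, d=9:
C(9+2-1, 2-1) = C(10, 1) = 10
C(9-5+2-1, 2-1) = C(5, 1) = 5
h(9) = 10 - 5 = 5

5


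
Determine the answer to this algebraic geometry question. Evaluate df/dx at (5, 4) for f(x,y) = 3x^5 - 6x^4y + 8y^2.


df/dx = 5*3*x^4 + 4*(-6)*x^3*y
At (5,4): 5*3*5^4 + 4*(-6)*5^3*4
= 9375 - 12000
= -2625

-2625


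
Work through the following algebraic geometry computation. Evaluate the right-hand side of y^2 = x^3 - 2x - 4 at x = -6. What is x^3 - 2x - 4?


Compute x^3 - 2x - 4 at x = -6:
x^3 = (-6)^3 = -216
(-2)*x = (-2)*(-6) = 12
Sum: -216 + 12 - 4 = -208

-208


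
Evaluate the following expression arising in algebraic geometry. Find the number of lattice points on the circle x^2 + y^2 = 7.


Systematically check integer values of x where x^2 <= 7.
For each valid x, check if 7 - x^2 is a perfect square.
Total integer solutions found: 0

0


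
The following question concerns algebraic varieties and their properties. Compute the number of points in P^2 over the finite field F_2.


P^2(F_2) has (q^(n+1) - 1)/(q - 1) points.
= 2^2 + 2^1 + 2^0
= 4 + 2 + 1
= 7

7


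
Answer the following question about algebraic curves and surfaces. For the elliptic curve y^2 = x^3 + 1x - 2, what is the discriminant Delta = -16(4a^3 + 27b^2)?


Compute each component:
4a^3 = 4*1^3 = 4*1 = 4
27b^2 = 27*(-2)^2 = 27*4 = 108
4a^3 + 27b^2 = 4 + 108 = 112
Delta = -16*112 = -1792

-1792


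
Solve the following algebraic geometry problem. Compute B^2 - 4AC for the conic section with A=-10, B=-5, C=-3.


The discriminant of a conic Ax^2 + Bxy + Cy^2 + ... = 0 is B^2 - 4AC.
B^2 = (-5)^2 = 25
4AC = 4*(-10)*(-3) = 120
Discriminant = 25 - 120 = -95

-95


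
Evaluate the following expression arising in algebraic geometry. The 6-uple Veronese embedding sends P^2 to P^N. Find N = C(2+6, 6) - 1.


The Veronese embedding v_d: P^n -> P^N maps each point to all
degree-d monomials in n+1 homogeneous coordinates.
N = C(n+d, d) - 1
N = C(2+6, 6) - 1
N = C(8, 6) - 1
C(8, 6) = 28
N = 28 - 1 = 27

27


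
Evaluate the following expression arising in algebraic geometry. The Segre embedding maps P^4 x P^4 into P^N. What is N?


The Segre embedding maps P^m x P^n into P^N via
all products of coordinates from each factor.
N = (m+1)(n+1) - 1
N = (4+1)(4+1) - 1
N = 5*5 - 1
N = 25 - 1 = 24

24


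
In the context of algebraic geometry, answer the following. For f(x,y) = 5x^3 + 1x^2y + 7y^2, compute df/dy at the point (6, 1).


df/dy = 1*x^2 + 2*7*y^1
At (6,1): 1*6^2 + 2*7*1^1
= 36 + 14
= 50

50


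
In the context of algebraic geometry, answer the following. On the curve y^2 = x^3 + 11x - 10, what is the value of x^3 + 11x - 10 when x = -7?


Compute x^3 + 11x - 10 at x = -7:
x^3 = (-7)^3 = -343
11*x = 11*(-7) = -77
Sum: -343 - 77 - 10 = -430

-430


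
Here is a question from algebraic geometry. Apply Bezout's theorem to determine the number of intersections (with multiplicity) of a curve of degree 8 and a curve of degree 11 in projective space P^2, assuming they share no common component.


Bezout's theorem states the intersection count equals the product of degrees.
Intersection count = 8 * 11 = 88

88


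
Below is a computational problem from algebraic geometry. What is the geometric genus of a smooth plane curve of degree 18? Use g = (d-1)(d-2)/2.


Using the genus formula for smooth plane curves:
g = (d-1)(d-2)/2
g = (18-1)(18-2)/2
g = 17*16/2
g = 272/2 = 136

136


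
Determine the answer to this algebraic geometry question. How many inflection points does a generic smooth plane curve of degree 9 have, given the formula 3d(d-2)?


For a general smooth plane curve C of degree d, the inflection points are
the intersection of C with its Hessian curve, which has degree 3(d-2).
By Bezout, the total intersection number is d * 3(d-2) = 9 * 21 = 189.
For a general curve every flex is ordinary, so each contributes
multiplicity 1 to C·Hess(C), and the number of distinct inflection
points is 3d(d-2).
Inflection points = 3*9*(9-2) = 3*9*7 = 189

189


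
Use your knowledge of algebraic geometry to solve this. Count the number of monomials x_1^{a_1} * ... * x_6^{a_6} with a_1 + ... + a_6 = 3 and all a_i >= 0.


The number of degree-3 monomials in 6 variables is C(d+n-1, n-1).
= C(3+6-1, 6-1) = C(8, 5)
= 56

56


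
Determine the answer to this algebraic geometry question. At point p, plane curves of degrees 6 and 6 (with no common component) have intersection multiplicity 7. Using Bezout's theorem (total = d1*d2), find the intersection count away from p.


By Bezout's theorem, the total intersection number is d1 * d2.
Total = 6 * 6 = 36
Intersection multiplicity at p = 7
Remaining intersections = 36 - 7 = 29

29


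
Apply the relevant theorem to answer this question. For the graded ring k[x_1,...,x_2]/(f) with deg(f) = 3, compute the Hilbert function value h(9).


For R = k[x_1,...,x_n]/(f) with f homogeneous of degree e:
The Hilbert series is (1 - t^e)/(1 - t)^n.
So h(d) = C(d+n-1, n-1) - C(d-e+n-1, n-1) for d >= e.
With n=2, e=3, d=9:
C(9+2-1, 2-1) = C(10, 1) = 10
C(9-3+2-1, 2-1) = C(7, 1) = 7
h(9) = 10 - 7 = 3

3


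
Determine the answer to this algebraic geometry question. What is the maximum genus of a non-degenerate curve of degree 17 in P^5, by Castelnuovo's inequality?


Castelnuovo's bound: write d - 1 = m(r-1) + epsilon with 0 <= epsilon < r-1.
d - 1 = 17 - 1 = 16
r - 1 = 5 - 1 = 4
16 = 4*4 + 0, so m = 4, epsilon = 0
pi(d, r) = m(m-1)(r-1)/2 + m*epsilon
= 4*3*4/2 + 4*0
= 48/2 + 0
= 24 + 0 = 24

24


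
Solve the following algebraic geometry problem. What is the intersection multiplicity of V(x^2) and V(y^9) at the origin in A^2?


The intersection multiplicity of V(x^a) and V(y^b) at the origin is:
I(O; V(x^2), V(y^9)) = dim_k(k[x,y]/(x^2, y^9))
A basis for k[x,y]/(x^2, y^9) is the set of monomials x^i * y^j
where 0 <= i < 2 and 0 <= j < 9.
The number of such monomials is 2 * 9 = 18

18


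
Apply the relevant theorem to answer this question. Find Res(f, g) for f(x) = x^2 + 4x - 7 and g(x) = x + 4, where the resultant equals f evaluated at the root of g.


For Res(f, x - c), we evaluate f at x = c.
f(-4) = (-4)^2 + 4*(-4) - 7
= 16 - 16 - 7
= 0 - 7 = -7
Res(f, g) = -7

-7


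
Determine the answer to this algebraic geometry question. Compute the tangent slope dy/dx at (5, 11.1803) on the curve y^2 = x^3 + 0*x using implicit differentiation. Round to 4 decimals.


Using implicit differentiation of y^2 = x^3 + 0*x:
2y * dy/dx = 3x^2 + 0
dy/dx = (3x^2 + 0)/(2y)
Numerator: 3*5^2 + 0 = 75
Denominator: 2*11.1803 = 22.3606
dy/dx = 75/22.3606 = 3.3541

3.3541


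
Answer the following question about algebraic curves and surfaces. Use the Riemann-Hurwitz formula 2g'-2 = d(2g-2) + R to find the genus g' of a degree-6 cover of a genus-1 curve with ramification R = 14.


Riemann-Hurwitz formula: 2g' - 2 = d(2g - 2) + R
Given: d = 6, g = 1, R = 14
2g' - 2 = 6*(2*1 - 2) + 14
2g' - 2 = 6*0 + 14
2g' - 2 = 0 + 14 = 14
2g' = 16
g' = 8

8


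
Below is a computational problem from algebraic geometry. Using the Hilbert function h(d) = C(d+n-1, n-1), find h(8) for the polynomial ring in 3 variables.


The Hilbert function for the polynomial ring in 3 variables is:
h(d) = C(d+n-1, n-1)
h(8) = C(8+3-1, 3-1) = C(10, 2)
= 10! / (2! * 8!)
= 45

45


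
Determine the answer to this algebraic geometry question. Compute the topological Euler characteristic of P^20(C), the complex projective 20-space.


The complex projective space P^20 has one cell in each even real dimension 0, 2, ..., 40.
The cohomology groups are H^{2k}(P^20) = Z for k = 0,...,20, and 0 otherwise.
Euler characteristic = sum of Betti numbers = 1 per even-dimensional cohomology group.
chi(P^20) = 20 + 1 = 21

21


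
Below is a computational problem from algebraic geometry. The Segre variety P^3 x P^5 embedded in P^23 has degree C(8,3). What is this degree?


The degree of the Segre variety P^3 x P^5 is C(m+n, m).
= C(8, 3)
= 56

56


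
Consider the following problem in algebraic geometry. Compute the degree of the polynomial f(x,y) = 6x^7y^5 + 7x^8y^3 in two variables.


Examine each term for its total degree (sum of exponents).
  Term '6x^7y^5' has total degree 7+5 = 12.
  Term '7x^8y^3' has total degree 8+3 = 11.
The maximum total degree among all terms is 12.

12
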